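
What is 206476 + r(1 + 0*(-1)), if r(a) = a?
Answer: 206477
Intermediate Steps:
206476 + r(1 + 0*(-1)) = 206476 + (1 + 0*(-1)) = 206476 + (1 + 0) = 206476 + 1 = 206477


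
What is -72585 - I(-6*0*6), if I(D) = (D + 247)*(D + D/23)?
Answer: -72585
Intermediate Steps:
I(D) = 24*D*(247 + D)/23 (I(D) = (247 + D)*(D + D*(1/23)) = (247 + D)*(D + D/23) = (247 + D)*(24*D/23) = 24*D*(247 + D)/23)
-72585 - I(-6*0*6) = -72585 - 24*-6*0*6*(247 - 6*0*6)/23 = -72585 - 24*0*6*(247 + 0*6)/23 = -72585 - 24*0*(247 + 0)/23 = -72585 - 24*0*247/23 = -72585 - 1*0 = -72585 + 0 = -72585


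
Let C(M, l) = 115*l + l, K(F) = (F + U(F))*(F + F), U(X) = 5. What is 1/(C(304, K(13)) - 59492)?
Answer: -1/5204 ≈ -0.00019216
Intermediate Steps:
K(F) = 2*F*(5 + F) (K(F) = (F + 5)*(F + F) = (5 + F)*(2*F) = 2*F*(5 + F))
C(M, l) = 116*l
1/(C(304, K(13)) - 59492) = 1/(116*(2*13*(5 + 13)) - 59492) = 1/(116*(2*13*18) - 59492) = 1/(116*468 - 59492) = 1/(54288 - 59492) = 1/(-5204) = -1/5204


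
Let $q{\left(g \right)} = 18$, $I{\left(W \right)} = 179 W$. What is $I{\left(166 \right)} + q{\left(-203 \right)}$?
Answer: $29732$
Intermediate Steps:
$I{\left(166 \right)} + q{\left(-203 \right)} = 179 \cdot 166 + 18 = 29714 + 18 = 29732$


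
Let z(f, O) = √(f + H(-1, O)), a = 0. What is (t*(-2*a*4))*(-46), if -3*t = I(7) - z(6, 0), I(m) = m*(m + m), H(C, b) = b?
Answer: 0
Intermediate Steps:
I(m) = 2*m² (I(m) = m*(2*m) = 2*m²)
z(f, O) = √(O + f) (z(f, O) = √(f + O) = √(O + f))
t = -98/3 + √6/3 (t = -(2*7² - √(0 + 6))/3 = -(2*49 - √6)/3 = -(98 - √6)/3 = -98/3 + √6/3 ≈ -31.850)
(t*(-2*a*4))*(-46) = ((-98/3 + √6/3)*(-2*0*4))*(-46) = ((-98/3 + √6/3)*(0*4))*(-46) = ((-98/3 + √6/3)*0)*(-46) = 0*(-46) = 0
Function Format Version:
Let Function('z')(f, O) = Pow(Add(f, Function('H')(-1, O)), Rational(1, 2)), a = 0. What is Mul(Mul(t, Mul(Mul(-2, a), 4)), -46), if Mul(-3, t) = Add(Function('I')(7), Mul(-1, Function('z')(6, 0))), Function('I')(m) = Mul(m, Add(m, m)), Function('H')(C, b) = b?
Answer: 0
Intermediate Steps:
Function('I')(m) = Mul(2, Pow(m, 2)) (Function('I')(m) = Mul(m, Mul(2, m)) = Mul(2, Pow(m, 2)))
Function('z')(f, O) = Pow(Add(O, f), Rational(1, 2)) (Function('z')(f, O) = Pow(Add(f, O), Rational(1, 2)) = Pow(Add(O, f), Rational(1, 2)))
t = Add(Rational(-98, 3), Mul(Rational(1, 3), Pow(6, Rational(1, 2)))) (t = Mul(Rational(-1, 3), Add(Mul(2, Pow(7, 2)), Mul(-1, Pow(Add(0, 6), Rational(1, 2))))) = Mul(Rational(-1, 3), Add(Mul(2, 49), Mul(-1, Pow(6, Rational(1, 2))))) = Mul(Rational(-1, 3), Add(98, Mul(-1, Pow(6, Rational(1, 2))))) = Add(Rational(-98, 3), Mul(Rational(1, 3), Pow(6, Rational(1, 2)))) ≈ -31.850)
Mul(Mul(t, Mul(Mul(-2, a), 4)), -46) = Mul(Mul(Add(Rational(-98, 3), Mul(Rational(1, 3), Pow(6, Rational(1, 2)))), Mul(Mul(-2, 0), 4)), -46) = Mul(Mul(Add(Rational(-98, 3), Mul(Rational(1, 3), Pow(6, Rational(1, 2)))), Mul(0, 4)), -46) = Mul(Mul(Add(Rational(-98, 3), Mul(Rational(1, 3), Pow(6, Rational(1, 2)))), 0), -46) = Mul(0, -46) = 0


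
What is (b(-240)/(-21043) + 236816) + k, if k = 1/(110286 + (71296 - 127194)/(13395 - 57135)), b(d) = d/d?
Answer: 12019679770733022313/50755353408067 ≈ 2.3682e+5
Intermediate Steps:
b(d) = 1
k = 21870/2411982769 (k = 1/(110286 - 55898/(-43740)) = 1/(110286 - 55898*(-1/43740)) = 1/(110286 + 27949/21870) = 1/(2411982769/21870) = 21870/2411982769 ≈ 9.0672e-6)
(b(-240)/(-21043) + 236816) + k = (1/(-21043) + 236816) + 21870/2411982769 = (1*(-1/21043) + 236816) + 21870/2411982769 = (-1/21043 + 236816) + 21870/2411982769 = 4983319087/21043 + 21870/2411982769 = 12019679770733022313/50755353408067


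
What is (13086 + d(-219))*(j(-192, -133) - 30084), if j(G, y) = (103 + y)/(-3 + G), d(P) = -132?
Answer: -5066179860/13 ≈ -3.8971e+8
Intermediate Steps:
j(G, y) = (103 + y)/(-3 + G)
(13086 + d(-219))*(j(-192, -133) - 30084) = (13086 - 132)*((103 - 133)/(-3 - 192) - 30084) = 12954*(-30/(-195) - 30084) = 12954*(-1/195*(-30) - 30084) = 12954*(2/13 - 30084) = 12954*(-391090/13) = -5066179860/13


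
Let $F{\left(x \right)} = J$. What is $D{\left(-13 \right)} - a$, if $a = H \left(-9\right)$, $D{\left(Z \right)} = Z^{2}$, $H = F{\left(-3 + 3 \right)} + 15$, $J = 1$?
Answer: $313$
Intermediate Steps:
$F{\left(x \right)} = 1$
$H = 16$ ($H = 1 + 15 = 16$)
$a = -144$ ($a = 16 \left(-9\right) = -144$)
$D{\left(-13 \right)} - a = \left(-13\right)^{2} - -144 = 169 + 144 = 313$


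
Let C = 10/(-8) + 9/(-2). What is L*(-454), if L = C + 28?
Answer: -20203/2 ≈ -10102.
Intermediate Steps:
C = -23/4 (C = 10*(-⅛) + 9*(-½) = -5/4 - 9/2 = -23/4 ≈ -5.7500)
L = 89/4 (L = -23/4 + 28 = 89/4 ≈ 22.250)
L*(-454) = (89/4)*(-454) = -20203/2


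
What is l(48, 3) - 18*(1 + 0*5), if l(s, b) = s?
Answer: 30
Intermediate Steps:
l(48, 3) - 18*(1 + 0*5) = 48 - 18*(1 + 0*5) = 48 - 18*(1 + 0) = 48 - 18*1 = 48 - 18 = 30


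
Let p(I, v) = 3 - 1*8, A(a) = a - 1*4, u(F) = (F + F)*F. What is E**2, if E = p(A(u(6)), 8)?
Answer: 25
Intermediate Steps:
u(F) = 2*F**2 (u(F) = (2*F)*F = 2*F**2)
A(a) = -4 + a (A(a) = a - 4 = -4 + a)
p(I, v) = -5 (p(I, v) = 3 - 8 = -5)
E = -5
E**2 = (-5)**2 = 25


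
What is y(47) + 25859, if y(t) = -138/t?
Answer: 1215235/47 ≈ 25856.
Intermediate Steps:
y(47) + 25859 = -138/47 + 25859 = 1215235/47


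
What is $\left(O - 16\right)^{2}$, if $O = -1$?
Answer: $289$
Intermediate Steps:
$\left(O - 16\right)^{2} = \left(-1 - 16\right)^{2} = \left(-17\right)^{2} = 289$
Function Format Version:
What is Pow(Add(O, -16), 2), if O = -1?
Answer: 289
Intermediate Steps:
Pow(Add(O, -16), 2) = Pow(Add(-1, -16), 2) = Pow(-17, 2) = 289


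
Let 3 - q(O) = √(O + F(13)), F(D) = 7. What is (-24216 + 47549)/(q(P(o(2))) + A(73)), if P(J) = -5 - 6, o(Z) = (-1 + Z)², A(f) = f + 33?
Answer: 2543297/11885 + 46666*I/11885 ≈ 213.99 + 3.9265*I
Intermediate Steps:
A(f) = 33 + f
P(J) = -11
q(O) = 3 - √(7 + O) (q(O) = 3 - √(O + 7) = 3 - √(7 + O))
(-24216 + 47549)/(q(P(o(2))) + A(73)) = (-24216 + 47549)/((3 - √(7 - 11)) + (33 + 73)) = 23333/((3 - √(-4)) + 106) = 23333/((3 - 2*I) + 106) = 23333/(109 - 2*I) = 23333*((109 + 2*I)/11885) = 23333*(109 + 2*I)/11885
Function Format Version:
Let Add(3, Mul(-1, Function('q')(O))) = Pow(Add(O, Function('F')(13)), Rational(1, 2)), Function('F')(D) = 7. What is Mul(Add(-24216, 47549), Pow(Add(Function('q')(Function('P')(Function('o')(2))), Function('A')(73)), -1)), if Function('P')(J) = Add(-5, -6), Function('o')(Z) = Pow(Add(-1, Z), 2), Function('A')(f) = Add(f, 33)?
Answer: Add(Rational(2543297, 11885), Mul(Rational(46666, 11885), I)) ≈ Add(213.99, Mul(3.9265, I))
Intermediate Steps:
Function('A')(f) = Add(33, f)
Function('P')(J) = -11
Function('q')(O) = Add(3, Mul(-1, Pow(Add(7, O), Rational(1, 2)))) (Function('q')(O) = Add(3, Mul(-1, Pow(Add(O, 7), Rational(1, 2)))) = Add(3, Mul(-1, Pow(Add(7, O), Rational(1, 2)))))
Mul(Add(-24216, 47549), Pow(Add(Function('q')(Function('P')(Function('o')(2))), Function('A')(73)), -1)) = Mul(Add(-24216, 47549), Pow(Add(Add(3, Mul(-1, Pow(Add(7, -11), Rational(1, 2)))), Add(33, 73)), -1)) = Mul(23333, Pow(Add(Add(3, Mul(-1, Pow(-4, Rational(1, 2)))), 106), -1)) = Mul(23333, Pow(Add(Add(3, Mul(-1, Mul(2, I))), 106), -1)) = Mul(23333, Pow(Add(Add(3, Mul(-2, I)), 106), -1)) = Mul(23333, Pow(Add(109, Mul(-2, I)), -1)) = Mul(23333, Mul(Rational(1, 11885), Add(109, Mul(2, I)))) = Mul(Rational(23333, 11885), Add(109, Mul(2, I)))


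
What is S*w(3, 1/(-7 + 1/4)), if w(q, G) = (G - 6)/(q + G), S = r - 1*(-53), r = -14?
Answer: -6474/77 ≈ -84.078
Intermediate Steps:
S = 39 (S = -14 - 1*(-53) = -14 + 53 = 39)
w(q, G) = (-6 + G)/(G + q)
S*w(3, 1/(-7 + 1/4)) = 39*((-6 + 1/(-7 + 1/4))/(1/(-7 + 1/4) + 3)) = 39*((-6 + 1/(-27/4))/(1/(-27/4) + 3)) = 39*((-6 - 4/27)/(-4/27 + 3)) = 39*(-166/27/(77/27)) = 39*((27/77)*(-166/27)) = 39*(-166/77) = -6474/77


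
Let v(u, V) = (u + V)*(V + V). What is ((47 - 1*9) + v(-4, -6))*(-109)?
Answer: -17222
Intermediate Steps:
v(u, V) = 2*V*(V + u) (v(u, V) = (V + u)*(2*V) = 2*V*(V + u))
((47 - 1*9) + v(-4, -6))*(-109) = ((47 - 1*9) + 2*(-6)*(-6 - 4))*(-109) = ((47 - 9) + 2*(-6)*(-10))*(-109) = (38 + 120)*(-109) = 158*(-109) = -17222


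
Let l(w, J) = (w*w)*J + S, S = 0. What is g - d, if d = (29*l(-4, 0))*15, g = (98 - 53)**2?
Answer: 2025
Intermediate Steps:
l(w, J) = J*w**2 (l(w, J) = (w*w)*J + 0 = w**2*J + 0 = J*w**2 + 0 = J*w**2)
g = 2025 (g = 45**2 = 2025)
d = 0 (d = (29*(0*(-4)**2))*15 = (29*(0*16))*15 = (29*0)*15 = 0*15 = 0)
g - d = 2025 - 1*0 = 2025 + 0 = 2025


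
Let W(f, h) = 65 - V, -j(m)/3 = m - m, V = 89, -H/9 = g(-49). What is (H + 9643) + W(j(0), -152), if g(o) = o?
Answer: 10060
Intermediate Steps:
H = 441 (H = -9*(-49) = 441)
j(m) = 0 (j(m) = -3*(m - m) = -3*0 = 0)
W(f, h) = -24 (W(f, h) = 65 - 1*89 = 65 - 89 = -24)
(H + 9643) + W(j(0), -152) = (441 + 9643) - 24 = 10084 - 24 = 10060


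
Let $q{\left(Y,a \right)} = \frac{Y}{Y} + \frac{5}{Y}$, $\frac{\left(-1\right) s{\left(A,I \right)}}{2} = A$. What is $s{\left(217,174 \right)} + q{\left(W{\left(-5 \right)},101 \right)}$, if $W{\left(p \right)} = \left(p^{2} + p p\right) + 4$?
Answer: $- \frac{23377}{54} \approx -432.91$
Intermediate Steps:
$s{\left(A,I \right)} = - 2 A$
$W{\left(p \right)} = 4 + 2 p^{2}$ ($W{\left(p \right)} = \left(p^{2} + p^{2}\right) + 4 = 2 p^{2} + 4 = 4 + 2 p^{2}$)
$q{\left(Y,a \right)} = 1 + \frac{5}{Y}$
$s{\left(217,174 \right)} + q{\left(W{\left(-5 \right)},101 \right)} = \left(-2\right) 217 + \frac{5 + \left(4 + 2 \left(-5\right)^{2}\right)}{4 + 2 \left(-5\right)^{2}} = -434 + \frac{5 + \left(4 + 2 \cdot 25\right)}{4 + 2 \cdot 25} = -434 + \frac{5 + \left(4 + 50\right)}{4 + 50} = -434 + \frac{5 + 54}{54} = -434 + \frac{1}{54} \cdot 59 = -434 + \frac{59}{54} = - \frac{23377}{54}$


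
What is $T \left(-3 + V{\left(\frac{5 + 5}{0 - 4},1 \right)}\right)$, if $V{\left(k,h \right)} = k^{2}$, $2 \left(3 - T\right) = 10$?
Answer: $- \frac{13}{2} \approx -6.5$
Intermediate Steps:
$T = -2$ ($T = 3 - 5 = -2$)
$T \left(-3 + V{\left(\frac{5 + 5}{0 - 4},1 \right)}\right) = - 2 \left(-3 + \left(\frac{5 + 5}{0 - 4}\right)^{2}\right) = - 2 \left(-3 + \left(\frac{10}{-4}\right)^{2}\right) = - 2 \left(-3 + \left(10 \left(- \frac{1}{4}\right)\right)^{2}\right) = - 2 \left(-3 + \left(- \frac{5}{2}\right)^{2}\right) = - 2 \left(-3 + \frac{25}{4}\right) = \left(-2\right) \frac{13}{4} = - \frac{13}{2}$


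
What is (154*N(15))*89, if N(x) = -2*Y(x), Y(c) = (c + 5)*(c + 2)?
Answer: -9320080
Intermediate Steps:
Y(c) = (2 + c)*(5 + c) (Y(c) = (5 + c)*(2 + c) = (2 + c)*(5 + c))
N(x) = -20 - 14*x - 2*x² (N(x) = -2*(10 + x² + 7*x) = -20 - 14*x - 2*x²)
(154*N(15))*89 = (154*(-20 - 14*15 - 2*15²))*89 = (154*(-20 - 210 - 2*225))*89 = (154*(-20 - 210 - 450))*89 = (154*(-680))*89 = -104720*89 = -9320080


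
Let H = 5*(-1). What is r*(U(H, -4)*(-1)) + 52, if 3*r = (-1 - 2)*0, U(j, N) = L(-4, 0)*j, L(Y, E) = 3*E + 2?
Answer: 52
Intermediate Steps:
H = -5
L(Y, E) = 2 + 3*E
U(j, N) = 2*j (U(j, N) = (2 + 3*0)*j = (2 + 0)*j = 2*j)
r = 0 (r = ((-1 - 2)*0)/3 = (-3*0)/3 = (⅓)*0 = 0)
r*(U(H, -4)*(-1)) + 52 = 0*((2*(-5))*(-1)) + 52 = 0*(-10*(-1)) + 52 = 0*10 + 52 = 0 + 52 = 52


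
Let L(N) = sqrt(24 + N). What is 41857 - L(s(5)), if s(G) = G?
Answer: 41857 - sqrt(29) ≈ 41852.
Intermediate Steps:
41857 - L(s(5)) = 41857 - sqrt(24 + 5) = 41857 - sqrt(29)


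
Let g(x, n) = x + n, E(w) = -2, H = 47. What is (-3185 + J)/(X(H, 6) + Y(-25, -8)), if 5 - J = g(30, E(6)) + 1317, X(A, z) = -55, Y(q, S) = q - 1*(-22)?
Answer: 4525/58 ≈ 78.017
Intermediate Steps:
Y(q, S) = 22 + q (Y(q, S) = q + 22 = 22 + q)
g(x, n) = n + x
J = -1340 (J = 5 - ((-2 + 30) + 1317) = 5 - (28 + 1317) = 5 - 1*1345 = 5 - 1345 = -1340)
(-3185 + J)/(X(H, 6) + Y(-25, -8)) = (-3185 - 1340)/(-55 + (22 - 25)) = -4525/(-55 - 3) = -4525/(-58) = -4525*(-1/58) = 4525/58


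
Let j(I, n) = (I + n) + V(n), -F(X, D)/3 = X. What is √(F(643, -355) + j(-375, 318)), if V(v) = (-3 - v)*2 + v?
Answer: I*√2310 ≈ 48.062*I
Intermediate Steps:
V(v) = -6 - v (V(v) = (-6 - 2*v) + v = -6 - v)
F(X, D) = -3*X
j(I, n) = -6 + I (j(I, n) = (I + n) + (-6 - n) = -6 + I)
√(F(643, -355) + j(-375, 318)) = √(-3*643 + (-6 - 375)) = √(-1929 - 381) = √(-2310) = I*√2310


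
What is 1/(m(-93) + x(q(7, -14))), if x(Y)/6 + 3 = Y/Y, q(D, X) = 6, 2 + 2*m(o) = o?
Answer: -2/119 ≈ -0.016807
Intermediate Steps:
m(o) = -1 + o/2
x(Y) = -12 (x(Y) = -18 + 6*(Y/Y) = -18 + 6*1 = -18 + 6 = -12)
1/(m(-93) + x(q(7, -14))) = 1/((-1 + (½)*(-93)) - 12) = 1/((-1 - 93/2) - 12) = 1/(-95/2 - 12) = 1/(-119/2) = -2/119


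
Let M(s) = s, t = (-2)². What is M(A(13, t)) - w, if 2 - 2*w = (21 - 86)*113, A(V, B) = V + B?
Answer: -7313/2 ≈ -3656.5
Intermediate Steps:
t = 4
A(V, B) = B + V
w = 7347/2 (w = 1 - (21 - 86)*113/2 = 1 - (-65)*113/2 = 1 - ½*(-7345) = 1 + 7345/2 = 7347/2 ≈ 3673.5)
M(A(13, t)) - w = (4 + 13) - 1*7347/2 = 17 - 7347/2 = -7313/2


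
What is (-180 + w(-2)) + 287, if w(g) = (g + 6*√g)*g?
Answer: 111 - 12*I*√2 ≈ 111.0 - 16.971*I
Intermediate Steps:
w(g) = g*(g + 6*√g)
(-180 + w(-2)) + 287 = (-180 + ((-2)² + 6*(-2)^(3/2))) + 287 = (-180 + (4 + 6*(-2*I*√2))) + 287 = (-180 + (4 - 12*I*√2)) + 287 = (-176 - 12*I*√2) + 287 = 111 - 12*I*√2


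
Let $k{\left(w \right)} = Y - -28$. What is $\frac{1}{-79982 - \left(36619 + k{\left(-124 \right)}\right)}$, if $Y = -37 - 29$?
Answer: $- \frac{1}{116563} \approx -8.5791 \cdot 10^{-6}$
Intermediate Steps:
$Y = -66$
$k{\left(w \right)} = -38$ ($k{\left(w \right)} = -66 - -28 = -66 + 28 = -38$)
$\frac{1}{-79982 - \left(36619 + k{\left(-124 \right)}\right)} = \frac{1}{-79982 - 36581} = \frac{1}{-116563} = - \frac{1}{116563}$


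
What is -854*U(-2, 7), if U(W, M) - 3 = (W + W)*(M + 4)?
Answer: 35014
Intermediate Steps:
U(W, M) = 3 + 2*W*(4 + M) (U(W, M) = 3 + (W + W)*(M + 4) = 3 + (2*W)*(4 + M) = 3 + 2*W*(4 + M))
-854*U(-2, 7) = -854*(3 + 8*(-2) + 2*7*(-2)) = -854*(3 - 16 - 28) = -854*(-41) = 35014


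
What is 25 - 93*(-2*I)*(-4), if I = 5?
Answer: -3695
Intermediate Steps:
25 - 93*(-2*I)*(-4) = 25 - 93*(-2*5)*(-4) = 25 - (-930)*(-4) = 25 - 93*40 = 25 - 3720 = -3695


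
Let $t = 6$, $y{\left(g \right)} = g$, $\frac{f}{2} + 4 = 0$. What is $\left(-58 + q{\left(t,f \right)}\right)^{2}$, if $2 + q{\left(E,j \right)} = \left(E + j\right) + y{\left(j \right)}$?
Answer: $4900$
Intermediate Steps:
$f = -8$ ($f = -8 + 2 \cdot 0 = -8 + 0 = -8$)
$q{\left(E,j \right)} = -2 + E + 2 j$ ($q{\left(E,j \right)} = -2 + \left(\left(E + j\right) + j\right) = -2 + \left(E + 2 j\right) = -2 + E + 2 j$)
$\left(-58 + q{\left(t,f \right)}\right)^{2} = \left(-58 + \left(-2 + 6 + 2 \left(-8\right)\right)\right)^{2} = \left(-58 - 12\right)^{2} = \left(-70\right)^{2} = 4900$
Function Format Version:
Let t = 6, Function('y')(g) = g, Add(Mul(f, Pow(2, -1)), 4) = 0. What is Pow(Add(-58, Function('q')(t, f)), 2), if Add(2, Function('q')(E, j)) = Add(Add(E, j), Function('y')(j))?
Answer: 4900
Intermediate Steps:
f = -8 (f = Add(-8, Mul(2, 0)) = Add(-8, 0) = -8)
Function('q')(E, j) = Add(-2, E, Mul(2, j)) (Function('q')(E, j) = Add(-2, Add(Add(E, j), j)) = Add(-2, Add(E, Mul(2, j))) = Add(-2, E, Mul(2, j)))
Pow(Add(-58, Function('q')(t, f)), 2) = Pow(Add(-58, Add(-2, 6, Mul(2, -8))), 2) = Pow(Add(-58, Add(-2, 6, -16)), 2) = Pow(Add(-58, -12), 2) = Pow(-70, 2) = 4900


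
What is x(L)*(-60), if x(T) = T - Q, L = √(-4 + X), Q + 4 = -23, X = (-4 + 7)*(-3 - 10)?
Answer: -1620 - 60*I*√43 ≈ -1620.0 - 393.45*I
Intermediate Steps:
X = -39 (X = 3*(-13) = -39)
Q = -27 (Q = -4 - 23 = -27)
L = I*√43 (L = √(-4 - 39) = √(-43) = I*√43 ≈ 6.5574*I)
x(T) = 27 + T (x(T) = T - 1*(-27) = T + 27 = 27 + T)
x(L)*(-60) = (27 + I*√43)*(-60) = -1620 - 60*I*√43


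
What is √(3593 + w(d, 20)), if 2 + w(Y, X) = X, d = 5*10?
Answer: √3611 ≈ 60.092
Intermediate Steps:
d = 50
w(Y, X) = -2 + X
√(3593 + w(d, 20)) = √(3593 + (-2 + 20)) = √(3593 + 18) = √3611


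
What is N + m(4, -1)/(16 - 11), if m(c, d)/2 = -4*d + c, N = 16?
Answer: 96/5 ≈ 19.200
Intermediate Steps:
m(c, d) = -8*d + 2*c (m(c, d) = 2*(-4*d + c) = 2*(c - 4*d) = -8*d + 2*c)
N + m(4, -1)/(16 - 11) = 16 + (-8*(-1) + 2*4)/(16 - 11) = 16 + (8 + 8)/5 = 16 + (⅕)*16 = 16 + 16/5 = 96/5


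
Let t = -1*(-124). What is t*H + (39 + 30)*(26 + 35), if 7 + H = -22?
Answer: 613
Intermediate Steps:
H = -29 (H = -7 - 22 = -29)
t = 124
t*H + (39 + 30)*(26 + 35) = 124*(-29) + (39 + 30)*(26 + 35) = -3596 + 69*61 = -3596 + 4209 = 613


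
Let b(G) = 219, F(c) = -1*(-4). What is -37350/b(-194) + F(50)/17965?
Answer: -223663958/1311445 ≈ -170.55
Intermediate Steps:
F(c) = 4
-37350/b(-194) + F(50)/17965 = -37350/219 + 4/17965 = -37350*1/219 + 4*(1/17965) = -12450/73 + 4/17965 = -223663958/1311445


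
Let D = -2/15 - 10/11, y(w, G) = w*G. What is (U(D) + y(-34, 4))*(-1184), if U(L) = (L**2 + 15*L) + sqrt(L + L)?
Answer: 4852879744/27225 - 2368*I*sqrt(14190)/165 ≈ 1.7825e+5 - 1709.6*I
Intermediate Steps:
y(w, G) = G*w
D = -172/165 (D = -2*1/15 - 10*1/11 = -2/15 - 10/11 = -172/165 ≈ -1.0424)
U(L) = L**2 + 15*L + sqrt(2)*sqrt(L) (U(L) = (L**2 + 15*L) + sqrt(2*L) = (L**2 + 15*L) + sqrt(2)*sqrt(L) = L**2 + 15*L + sqrt(2)*sqrt(L))
(U(D) + y(-34, 4))*(-1184) = (((-172/165)**2 + 15*(-172/165) + sqrt(2)*sqrt(-172/165)) + 4*(-34))*(-1184) = ((29584/27225 - 172/11 + sqrt(2)*(2*I*sqrt(7095)/165)) - 136)*(-1184) = ((29584/27225 - 172/11 + 2*I*sqrt(14190)/165) - 136)*(-1184) = ((-396116/27225 + 2*I*sqrt(14190)/165) - 136)*(-1184) = (-4098716/27225 + 2*I*sqrt(14190)/165)*(-1184) = 4852879744/27225 - 2368*I*sqrt(14190)/165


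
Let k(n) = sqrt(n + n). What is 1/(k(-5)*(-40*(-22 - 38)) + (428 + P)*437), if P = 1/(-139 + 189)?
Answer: 467611850/87608336904169 - 6000000*I*sqrt(10)/87608336904169 ≈ 5.3375e-6 - 2.1657e-7*I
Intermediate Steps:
k(n) = sqrt(2)*sqrt(n) (k(n) = sqrt(2*n) = sqrt(2)*sqrt(n))
P = 1/50 ≈ 0.020000
1/(k(-5)*(-40*(-22 - 38)) + (428 + P)*437) = 1/((sqrt(2)*sqrt(-5))*(-40*(-22 - 38)) + (428 + 1/50)*437) = 1/((sqrt(2)*(I*sqrt(5)))*(-40*(-60)) + (21401/50)*437) = 1/((I*sqrt(10))*2400 + 9352237/50) = 1/(2400*I*sqrt(10) + 9352237/50) = 1/(9352237/50 + 2400*I*sqrt(10))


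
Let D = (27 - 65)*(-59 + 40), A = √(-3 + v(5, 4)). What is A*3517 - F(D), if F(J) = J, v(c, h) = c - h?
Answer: -722 + 3517*I*√2 ≈ -722.0 + 4973.8*I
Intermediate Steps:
A = I*√2 (A = √(-3 + (5 - 1*4)) = √(-3 + (5 - 4)) = √(-3 + 1) = √(-2) = I*√2 ≈ 1.4142*I)
D = 722 (D = -38*(-19) = 722)
A*3517 - F(D) = (I*√2)*3517 - 1*722 = 3517*I*√2 - 722 = -722 + 3517*I*√2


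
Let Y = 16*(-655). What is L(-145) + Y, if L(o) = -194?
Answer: -10674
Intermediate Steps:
Y = -10480
L(-145) + Y = -194 - 10480 = -10674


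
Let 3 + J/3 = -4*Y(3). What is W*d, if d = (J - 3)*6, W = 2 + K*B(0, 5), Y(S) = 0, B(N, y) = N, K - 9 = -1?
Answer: -144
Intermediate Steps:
K = 8 (K = 9 - 1 = 8)
J = -9 (J = -9 + 3*(-4*0) = -9 + 3*0 = -9 + 0 = -9)
W = 2 (W = 2 + 8*0 = 2 + 0 = 2)
d = -72 (d = (-9 - 3)*6 = -12*6 = -72)
W*d = 2*(-72) = -144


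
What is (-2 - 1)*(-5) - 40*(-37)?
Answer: 1495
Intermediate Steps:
(-2 - 1)*(-5) - 40*(-37) = -3*(-5) + 1480 = 15 + 1480 = 1495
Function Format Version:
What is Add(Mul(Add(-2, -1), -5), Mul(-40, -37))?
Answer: 1495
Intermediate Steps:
Add(Mul(Add(-2, -1), -5), Mul(-40, -37)) = Add(Mul(-3, -5), 1480) = Add(15, 1480) = 1495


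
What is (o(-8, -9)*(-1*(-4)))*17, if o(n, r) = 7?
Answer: 476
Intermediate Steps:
(o(-8, -9)*(-1*(-4)))*17 = (7*(-1*(-4)))*17 = (7*4)*17 = 28*17 = 476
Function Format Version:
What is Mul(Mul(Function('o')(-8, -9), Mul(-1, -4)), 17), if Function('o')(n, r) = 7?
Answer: 476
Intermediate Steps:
Mul(Mul(Function('o')(-8, -9), Mul(-1, -4)), 17) = Mul(Mul(7, Mul(-1, -4)), 17) = Mul(Mul(7, 4), 17) = Mul(28, 17) = 476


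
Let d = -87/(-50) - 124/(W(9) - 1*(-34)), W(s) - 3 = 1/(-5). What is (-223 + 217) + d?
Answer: -4387/575 ≈ -7.6296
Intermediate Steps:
W(s) = 14/5 (W(s) = 3 + 1/(-5) = 3 - ⅕ = 14/5)
d = -937/575 (d = -87/(-50) - 124/(14/5 - 1*(-34)) = -87*(-1/50) - 124/(14/5 + 34) = 87/50 - 124/184/5 = 87/50 - 124*5/184 = 87/50 - 155/46 = -937/575 ≈ -1.6296)
(-223 + 217) + d = (-223 + 217) - 937/575 = -6 - 937/575 = -4387/575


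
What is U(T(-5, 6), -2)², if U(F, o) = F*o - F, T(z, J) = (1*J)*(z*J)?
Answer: 291600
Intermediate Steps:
T(z, J) = z*J² (T(z, J) = J*(J*z) = z*J²)
U(F, o) = -F + F*o
U(T(-5, 6), -2)² = ((-5*6²)*(-1 - 2))² = (-5*36*(-3))² = (-180*(-3))² = 540² = 291600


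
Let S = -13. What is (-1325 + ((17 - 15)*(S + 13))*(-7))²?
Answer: 1755625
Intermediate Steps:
(-1325 + ((17 - 15)*(S + 13))*(-7))² = (-1325 + ((17 - 15)*(-13 + 13))*(-7))² = (-1325 + (2*0)*(-7))² = (-1325 + 0*(-7))² = (-1325 + 0)² = (-1325)² = 1755625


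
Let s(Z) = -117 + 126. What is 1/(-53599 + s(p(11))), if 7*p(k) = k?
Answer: -1/53590 ≈ -1.8660e-5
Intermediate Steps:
p(k) = k/7
s(Z) = 9
1/(-53599 + s(p(11))) = 1/(-53599 + 9) = 1/(-53590) = -1/53590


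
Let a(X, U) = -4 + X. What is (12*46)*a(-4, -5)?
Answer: -4416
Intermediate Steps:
(12*46)*a(-4, -5) = (12*46)*(-4 - 4) = 552*(-8) = -4416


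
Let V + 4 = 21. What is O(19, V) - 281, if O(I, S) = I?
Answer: -262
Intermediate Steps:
V = 17 (V = -4 + 21 = 17)
O(19, V) - 281 = 19 - 281 = -262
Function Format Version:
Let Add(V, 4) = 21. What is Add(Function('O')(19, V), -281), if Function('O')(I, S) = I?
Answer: -262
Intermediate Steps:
V = 17 (V = Add(-4, 21) = 17)
Add(Function('O')(19, V), -281) = Add(19, -281) = -262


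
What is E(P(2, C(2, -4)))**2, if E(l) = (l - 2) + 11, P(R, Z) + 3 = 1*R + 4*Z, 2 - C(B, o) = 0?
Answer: 256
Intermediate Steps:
C(B, o) = 2 (C(B, o) = 2 - 1*0 = 2 + 0 = 2)
P(R, Z) = -3 + R + 4*Z (P(R, Z) = -3 + (1*R + 4*Z) = -3 + (R + 4*Z) = -3 + R + 4*Z)
E(l) = 9 + l (E(l) = (-2 + l) + 11 = 9 + l)
E(P(2, C(2, -4)))**2 = (9 + (-3 + 2 + 4*2))**2 = (9 + (-3 + 2 + 8))**2 = (9 + 7)**2 = 16**2 = 256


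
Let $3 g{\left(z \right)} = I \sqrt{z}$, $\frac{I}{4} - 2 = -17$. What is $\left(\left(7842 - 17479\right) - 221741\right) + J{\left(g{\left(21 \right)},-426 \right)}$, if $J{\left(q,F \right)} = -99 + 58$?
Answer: $-231419$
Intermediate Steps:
$I = -60$ ($I = 8 + 4 \left(-17\right) = 8 - 68 = -60$)
$g{\left(z \right)} = - 20 \sqrt{z}$ ($g{\left(z \right)} = \frac{\left(-60\right) \sqrt{z}}{3} = - 20 \sqrt{z}$)
$J{\left(q,F \right)} = -41$
$\left(\left(7842 - 17479\right) - 221741\right) + J{\left(g{\left(21 \right)},-426 \right)} = \left(\left(7842 - 17479\right) - 221741\right) - 41 = \left(-9637 - 221741\right) - 41 = -231378 - 41 = -231419$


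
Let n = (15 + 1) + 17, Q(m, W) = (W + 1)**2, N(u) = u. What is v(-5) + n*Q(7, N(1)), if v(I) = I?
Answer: 127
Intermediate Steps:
Q(m, W) = (1 + W)**2
n = 33 (n = 16 + 17 = 33)
v(-5) + n*Q(7, N(1)) = -5 + 33*(1 + 1)**2 = -5 + 33*2**2 = -5 + 33*4 = -5 + 132 = 127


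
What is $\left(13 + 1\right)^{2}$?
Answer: $196$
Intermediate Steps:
$\left(13 + 1\right)^{2} = 14^{2} = 196$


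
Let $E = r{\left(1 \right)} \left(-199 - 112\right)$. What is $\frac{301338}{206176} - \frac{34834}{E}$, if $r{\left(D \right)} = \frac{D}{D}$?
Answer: $\frac{3637825451}{32060368} \approx 113.47$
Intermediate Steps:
$r{\left(D \right)} = 1$
$E = -311$ ($E = 1 \left(-199 - 112\right) = 1 \left(-311\right) = -311$)
$\frac{301338}{206176} - \frac{34834}{E} = \frac{301338}{206176} - \frac{34834}{-311} = 301338 \cdot \frac{1}{206176} - - \frac{34834}{311} = \frac{150669}{103088} + \frac{34834}{311} = \frac{3637825451}{32060368}$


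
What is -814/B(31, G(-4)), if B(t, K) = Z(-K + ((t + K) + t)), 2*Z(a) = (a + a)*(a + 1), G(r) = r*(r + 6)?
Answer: -407/1953 ≈ -0.20840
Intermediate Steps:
G(r) = r*(6 + r)
Z(a) = a*(1 + a) (Z(a) = ((a + a)*(a + 1))/2 = ((2*a)*(1 + a))/2 = (2*a*(1 + a))/2 = a*(1 + a))
B(t, K) = 2*t*(1 + 2*t) (B(t, K) = (-K + ((t + K) + t))*(1 + (-K + ((t + K) + t))) = (-K + ((K + t) + t))*(1 + (-K + ((K + t) + t))) = (-K + (K + 2*t))*(1 + (-K + (K + 2*t))) = (2*t)*(1 + 2*t) = 2*t*(1 + 2*t))
-814/B(31, G(-4)) = -814*1/(62*(1 + 2*31)) = -814*1/(62*(1 + 62)) = -814/(2*31*63) = -814/3906 = -814*1/3906 = -407/1953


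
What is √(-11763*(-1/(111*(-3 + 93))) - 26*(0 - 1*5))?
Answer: √161623770/1110 ≈ 11.453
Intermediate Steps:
√(-11763*(-1/(111*(-3 + 93))) - 26*(0 - 1*5)) = √(-11763/(90*(-111)) - 26*(0 - 5)) = √(-11763/(-9990) - 26*(-5)) = √(-11763*(-1/9990) + 130) = √(1307/1110 + 130) = √(145607/1110) = √161623770/1110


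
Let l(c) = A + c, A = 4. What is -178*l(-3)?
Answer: -178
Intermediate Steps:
l(c) = 4 + c
-178*l(-3) = -178*(4 - 3) = -178*1 = -178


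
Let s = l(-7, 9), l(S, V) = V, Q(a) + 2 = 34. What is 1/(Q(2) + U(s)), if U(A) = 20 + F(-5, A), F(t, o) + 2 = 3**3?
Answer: 1/77 ≈ 0.012987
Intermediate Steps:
Q(a) = 32 (Q(a) = -2 + 34 = 32)
F(t, o) = 25 (F(t, o) = -2 + 3**3 = -2 + 27 = 25)
s = 9
U(A) = 45 (U(A) = 20 + 25 = 45)
1/(Q(2) + U(s)) = 1/(32 + 45) = 1/77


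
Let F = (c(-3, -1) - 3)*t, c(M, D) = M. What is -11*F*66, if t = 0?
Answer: 0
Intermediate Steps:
F = 0 (F = (-3 - 3)*0 = -6*0 = 0)
-11*F*66 = -11*0*66 = 0*66 = 0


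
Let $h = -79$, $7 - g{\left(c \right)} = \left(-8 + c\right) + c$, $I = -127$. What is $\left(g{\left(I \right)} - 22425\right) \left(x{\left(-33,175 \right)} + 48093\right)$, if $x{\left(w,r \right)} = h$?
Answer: $-1063798184$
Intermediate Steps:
$g{\left(c \right)} = 15 - 2 c$ ($g{\left(c \right)} = 7 - \left(\left(-8 + c\right) + c\right) = 7 - \left(-8 + 2 c\right) = 15 - 2 c$)
$x{\left(w,r \right)} = -79$
$\left(g{\left(I \right)} - 22425\right) \left(x{\left(-33,175 \right)} + 48093\right) = \left(\left(15 - -254\right) - 22425\right) \left(-79 + 48093\right) = \left(\left(15 + 254\right) - 22425\right) 48014 = \left(269 - 22425\right) 48014 = \left(-22156\right) 48014 = -1063798184$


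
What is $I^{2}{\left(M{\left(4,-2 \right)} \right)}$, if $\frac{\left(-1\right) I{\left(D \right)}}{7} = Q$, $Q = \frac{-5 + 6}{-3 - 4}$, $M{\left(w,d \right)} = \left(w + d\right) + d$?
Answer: $1$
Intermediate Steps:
$M{\left(w,d \right)} = w + 2 d$ ($M{\left(w,d \right)} = \left(d + w\right) + d = w + 2 d$)
$Q = - \frac{1}{7}$ ($Q = 1 \frac{1}{-7} = 1 \left(- \frac{1}{7}\right) = - \frac{1}{7} \approx -0.14286$)
$I{\left(D \right)} = 1$ ($I{\left(D \right)} = \left(-7\right) \left(- \frac{1}{7}\right) = 1$)
$I^{2}{\left(M{\left(4,-2 \right)} \right)} = 1^{2} = 1$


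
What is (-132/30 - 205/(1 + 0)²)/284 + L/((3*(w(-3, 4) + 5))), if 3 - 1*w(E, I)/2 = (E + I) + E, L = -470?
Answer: -142903/12780 ≈ -11.182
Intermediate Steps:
w(E, I) = 6 - 4*E - 2*I (w(E, I) = 6 - 2*((E + I) + E) = 6 - 2*(I + 2*E) = 6 + (-4*E - 2*I) = 6 - 4*E - 2*I)
(-132/30 - 205/(1 + 0)²)/284 + L/((3*(w(-3, 4) + 5))) = (-132/30 - 205/(1 + 0)²)/284 - 470*1/(3*((6 - 4*(-3) - 2*4) + 5)) = (-132*1/30 - 205/(1²))*(1/284) - 470*1/(3*((6 + 12 - 8) + 5)) = (-22/5 - 205/1)*(1/284) - 470*1/(3*(10 + 5)) = (-22/5 - 205*1)*(1/284) - 470/(3*15) = (-22/5 - 205)*(1/284) - 470/45 = -1047/5*1/284 - 470*1/45 = -1047/1420 - 94/9 = -142903/12780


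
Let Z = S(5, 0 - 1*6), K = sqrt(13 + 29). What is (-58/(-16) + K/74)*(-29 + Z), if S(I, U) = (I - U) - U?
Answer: -87/2 - 6*sqrt(42)/37 ≈ -44.551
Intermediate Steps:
K = sqrt(42) ≈ 6.4807
S(I, U) = I - 2*U
Z = 17 (Z = 5 - 2*(0 - 1*6) = 5 - 2*(0 - 6) = 5 - 2*(-6) = 5 + 12 = 17)
(-58/(-16) + K/74)*(-29 + Z) = (-58/(-16) + sqrt(42)/74)*(-29 + 17) = (-58*(-1/16) + sqrt(42)*(1/74))*(-12) = (29/8 + sqrt(42)/74)*(-12) = -87/2 - 6*sqrt(42)/37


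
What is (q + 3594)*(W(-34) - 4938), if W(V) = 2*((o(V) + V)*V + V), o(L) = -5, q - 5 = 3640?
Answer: -17040606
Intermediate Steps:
q = 3645 (q = 5 + 3640 = 3645)
W(V) = 2*V + 2*V*(-5 + V) (W(V) = 2*((-5 + V)*V + V) = 2*(V*(-5 + V) + V) = 2*(V + V*(-5 + V)) = 2*V + 2*V*(-5 + V))
(q + 3594)*(W(-34) - 4938) = (3645 + 3594)*(2*(-34)*(-4 - 34) - 4938) = 7239*(2*(-34)*(-38) - 4938) = 7239*(2584 - 4938) = 7239*(-2354) = -17040606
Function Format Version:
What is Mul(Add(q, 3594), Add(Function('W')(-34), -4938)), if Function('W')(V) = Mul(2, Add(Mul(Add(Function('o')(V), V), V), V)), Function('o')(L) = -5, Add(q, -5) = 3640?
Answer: -17040606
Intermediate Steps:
q = 3645 (q = Add(5, 3640) = 3645)
Function('W')(V) = Add(Mul(2, V), Mul(2, V, Add(-5, V))) (Function('W')(V) = Mul(2, Add(Mul(Add(-5, V), V), V)) = Mul(2, Add(Mul(V, Add(-5, V)), V)) = Mul(2, Add(V, Mul(V, Add(-5, V)))) = Add(Mul(2, V), Mul(2, V, Add(-5, V))))
Mul(Add(q, 3594), Add(Function('W')(-34), -4938)) = Mul(Add(3645, 3594), Add(Mul(2, -34, Add(-4, -34)), -4938)) = Mul(7239, Add(Mul(2, -34, -38), -4938)) = Mul(7239, Add(2584, -4938)) = Mul(7239, -2354) = -17040606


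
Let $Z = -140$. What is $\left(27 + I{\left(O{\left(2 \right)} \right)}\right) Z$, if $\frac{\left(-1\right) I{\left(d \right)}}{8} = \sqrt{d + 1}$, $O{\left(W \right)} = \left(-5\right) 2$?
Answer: $-3780 + 3360 i \approx -3780.0 + 3360.0 i$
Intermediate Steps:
$O{\left(W \right)} = -10$
$I{\left(d \right)} = - 8 \sqrt{1 + d}$ ($I{\left(d \right)} = - 8 \sqrt{d + 1} = - 8 \sqrt{1 + d}$)
$\left(27 + I{\left(O{\left(2 \right)} \right)}\right) Z = \left(27 - 8 \sqrt{1 - 10}\right) \left(-140\right) = \left(27 - 8 \sqrt{-9}\right) \left(-140\right) = \left(27 - 8 \cdot 3 i\right) \left(-140\right) = \left(27 - 24 i\right) \left(-140\right) = -3780 + 3360 i$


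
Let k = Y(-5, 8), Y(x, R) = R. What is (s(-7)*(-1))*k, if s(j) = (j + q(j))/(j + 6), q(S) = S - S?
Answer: -56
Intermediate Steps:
q(S) = 0
s(j) = j/(6 + j) (s(j) = (j + 0)/(j + 6) = j/(6 + j))
k = 8
(s(-7)*(-1))*k = (-7/(6 - 7)*(-1))*8 = (-7/(-1)*(-1))*8 = (-7*(-1)*(-1))*8 = (7*(-1))*8 = -7*8 = -56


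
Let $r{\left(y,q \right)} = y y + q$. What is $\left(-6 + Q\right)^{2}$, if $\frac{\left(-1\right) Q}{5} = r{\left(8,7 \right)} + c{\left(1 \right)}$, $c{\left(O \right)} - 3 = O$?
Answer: $145161$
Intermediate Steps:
$c{\left(O \right)} = 3 + O$
$r{\left(y,q \right)} = q + y^{2}$ ($r{\left(y,q \right)} = y^{2} + q = q + y^{2}$)
$Q = -375$ ($Q = - 5 \left(\left(7 + 8^{2}\right) + \left(3 + 1\right)\right) = - 5 \left(\left(7 + 64\right) + 4\right) = - 5 \left(71 + 4\right) = \left(-5\right) 75 = -375$)
$\left(-6 + Q\right)^{2} = \left(-6 - 375\right)^{2} = \left(-381\right)^{2} = 145161$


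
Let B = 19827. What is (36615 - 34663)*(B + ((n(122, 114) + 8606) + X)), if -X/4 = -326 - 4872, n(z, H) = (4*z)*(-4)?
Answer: 92276896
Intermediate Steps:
n(z, H) = -16*z
X = 20792 (X = -4*(-326 - 4872) = -4*(-5198) = 20792)
(36615 - 34663)*(B + ((n(122, 114) + 8606) + X)) = (36615 - 34663)*(19827 + ((-16*122 + 8606) + 20792)) = 1952*(19827 + ((-1952 + 8606) + 20792)) = 1952*(19827 + (6654 + 20792)) = 1952*(19827 + 27446) = 1952*47273 = 92276896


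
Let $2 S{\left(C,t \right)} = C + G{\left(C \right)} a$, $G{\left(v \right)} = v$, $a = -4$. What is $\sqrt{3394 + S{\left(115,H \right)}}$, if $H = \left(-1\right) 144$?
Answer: $\frac{\sqrt{12886}}{2} \approx 56.758$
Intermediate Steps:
$H = -144$
$S{\left(C,t \right)} = - \frac{3 C}{2}$ ($S{\left(C,t \right)} = \frac{C + C \left(-4\right)}{2} = \frac{C - 4 C}{2} = \frac{\left(-3\right) C}{2} = - \frac{3 C}{2}$)
$\sqrt{3394 + S{\left(115,H \right)}} = \sqrt{3394 - \frac{345}{2}} = \sqrt{\frac{6443}{2}} = \frac{\sqrt{12886}}{2}$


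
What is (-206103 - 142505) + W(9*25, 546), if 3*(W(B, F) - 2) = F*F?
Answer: -249234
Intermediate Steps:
W(B, F) = 2 + F**2/3 (W(B, F) = 2 + (F*F)/3 = 2 + F**2/3)
(-206103 - 142505) + W(9*25, 546) = (-206103 - 142505) + (2 + (1/3)*546**2) = -348608 + (2 + (1/3)*298116) = -348608 + (2 + 99372) = -348608 + 99374 = -249234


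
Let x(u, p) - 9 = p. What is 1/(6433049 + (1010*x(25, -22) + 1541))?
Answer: 1/6421460 ≈ 1.5573e-7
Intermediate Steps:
x(u, p) = 9 + p
1/(6433049 + (1010*x(25, -22) + 1541)) = 1/(6433049 + (1010*(9 - 22) + 1541)) = 1/(6433049 + (1010*(-13) + 1541)) = 1/(6433049 + (-13130 + 1541)) = 1/(6433049 - 11589) = 1/6421460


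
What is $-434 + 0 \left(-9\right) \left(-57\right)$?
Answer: $-434$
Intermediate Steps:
$-434 + 0 \left(-9\right) \left(-57\right) = -434 + 0 \left(-57\right) = -434 + 0 = -434$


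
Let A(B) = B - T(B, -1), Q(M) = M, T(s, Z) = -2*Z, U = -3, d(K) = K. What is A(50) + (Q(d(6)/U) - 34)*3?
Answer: -60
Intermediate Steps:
A(B) = -2 + B (A(B) = B - (-2)*(-1) = B - 1*2 = B - 2 = -2 + B)
A(50) + (Q(d(6)/U) - 34)*3 = (-2 + 50) + (6/(-3) - 34)*3 = 48 + (6*(-⅓) - 34)*3 = 48 + (-2 - 34)*3 = 48 - 36*3 = 48 - 108 = -60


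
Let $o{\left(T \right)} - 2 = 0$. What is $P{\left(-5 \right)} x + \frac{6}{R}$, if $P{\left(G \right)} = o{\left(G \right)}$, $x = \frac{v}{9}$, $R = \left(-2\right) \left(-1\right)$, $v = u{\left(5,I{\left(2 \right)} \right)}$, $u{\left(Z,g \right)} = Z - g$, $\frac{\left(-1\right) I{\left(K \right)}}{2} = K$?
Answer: $5$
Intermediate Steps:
$I{\left(K \right)} = - 2 K$
$o{\left(T \right)} = 2$ ($o{\left(T \right)} = 2 + 0 = 2$)
$v = 9$ ($v = 5 - \left(-2\right) 2 = 5 - -4 = 5 + 4 = 9$)
$R = 2$
$x = 1$ ($x = \frac{9}{9} = 9 \cdot \frac{1}{9} = 1$)
$P{\left(G \right)} = 2$
$P{\left(-5 \right)} x + \frac{6}{R} = 2 \cdot 1 + \frac{6}{2} = 2 + 6 \cdot \frac{1}{2} = 2 + 3 = 5$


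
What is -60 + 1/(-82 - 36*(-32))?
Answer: -226559/3776 ≈ -60.000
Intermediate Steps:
-60 + 1/(-82 - 36*(-32)) = -60 - 1/32/(-118) = -60 - 1/118*(-1/32) = -60 + 1/3776 = -226559/3776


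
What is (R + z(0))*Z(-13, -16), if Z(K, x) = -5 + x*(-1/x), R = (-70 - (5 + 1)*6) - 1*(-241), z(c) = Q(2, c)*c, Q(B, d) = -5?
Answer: -810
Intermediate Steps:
z(c) = -5*c
R = 135 (R = (-70 - 6*6) + 241 = (-70 - 1*36) + 241 = (-70 - 36) + 241 = -106 + 241 = 135)
Z(K, x) = -6 (Z(K, x) = -5 - 1 = -6)
(R + z(0))*Z(-13, -16) = (135 - 5*0)*(-6) = (135 + 0)*(-6) = 135*(-6) = -810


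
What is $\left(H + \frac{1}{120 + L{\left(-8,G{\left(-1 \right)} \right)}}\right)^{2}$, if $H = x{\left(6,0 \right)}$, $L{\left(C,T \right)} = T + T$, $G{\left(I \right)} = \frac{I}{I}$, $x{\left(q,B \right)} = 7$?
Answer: $\frac{731025}{14884} \approx 49.115$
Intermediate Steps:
$G{\left(I \right)} = 1$
$L{\left(C,T \right)} = 2 T$
$H = 7$
$\left(H + \frac{1}{120 + L{\left(-8,G{\left(-1 \right)} \right)}}\right)^{2} = \left(7 + \frac{1}{120 + 2 \cdot 1}\right)^{2} = \left(7 + \frac{1}{120 + 2}\right)^{2} = \left(7 + \frac{1}{122}\right)^{2} = \left(\frac{855}{122}\right)^{2} = \frac{731025}{14884}$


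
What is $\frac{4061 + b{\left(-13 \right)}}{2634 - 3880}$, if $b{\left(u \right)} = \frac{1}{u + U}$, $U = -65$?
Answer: $- \frac{45251}{13884} \approx -3.2592$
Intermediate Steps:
$b{\left(u \right)} = \frac{1}{-65 + u}$ ($b{\left(u \right)} = \frac{1}{u - 65} = \frac{1}{-65 + u}$)
$\frac{4061 + b{\left(-13 \right)}}{2634 - 3880} = \frac{4061 + \frac{1}{-65 - 13}}{2634 - 3880} = \frac{4061 + \frac{1}{-78}}{-1246} = \left(4061 - \frac{1}{78}\right) \left(- \frac{1}{1246}\right) = \frac{316757}{78} \left(- \frac{1}{1246}\right) = - \frac{45251}{13884}$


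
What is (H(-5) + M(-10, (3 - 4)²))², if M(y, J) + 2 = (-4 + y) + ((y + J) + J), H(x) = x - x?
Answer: 576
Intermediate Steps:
H(x) = 0
M(y, J) = -6 + 2*J + 2*y (M(y, J) = -2 + ((-4 + y) + ((y + J) + J)) = -2 + ((-4 + y) + ((J + y) + J)) = -2 + ((-4 + y) + (y + 2*J)) = -2 + (-4 + 2*J + 2*y) = -6 + 2*J + 2*y)
(H(-5) + M(-10, (3 - 4)²))² = (0 + (-6 + 2*(3 - 4)² + 2*(-10)))² = (0 + (-6 + 2*(-1)² - 20))² = (0 + (-6 + 2*1 - 20))² = (0 + (-6 + 2 - 20))² = (0 - 24)² = (-24)² = 576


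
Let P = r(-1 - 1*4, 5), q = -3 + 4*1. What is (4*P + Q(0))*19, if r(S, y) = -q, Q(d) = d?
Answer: -76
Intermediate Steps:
q = 1 (q = -3 + 4 = 1)
r(S, y) = -1 (r(S, y) = -1*1 = -1)
P = -1
(4*P + Q(0))*19 = (4*(-1) + 0)*19 = (-4 + 0)*19 = -4*19 = -76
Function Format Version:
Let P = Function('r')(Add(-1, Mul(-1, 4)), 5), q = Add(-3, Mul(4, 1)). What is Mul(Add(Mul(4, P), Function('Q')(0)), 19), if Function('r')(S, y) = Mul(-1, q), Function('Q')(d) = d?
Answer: -76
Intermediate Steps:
q = 1 (q = Add(-3, 4) = 1)
Function('r')(S, y) = -1 (Function('r')(S, y) = Mul(-1, 1) = -1)
P = -1
Mul(Add(Mul(4, P), Function('Q')(0)), 19) = Mul(Add(Mul(4, -1), 0), 19) = Mul(Add(-4, 0), 19) = Mul(-4, 19) = -76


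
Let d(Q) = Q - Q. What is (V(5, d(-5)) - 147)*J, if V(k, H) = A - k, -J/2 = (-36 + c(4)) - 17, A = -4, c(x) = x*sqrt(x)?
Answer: -14040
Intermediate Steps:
c(x) = x**(3/2)
d(Q) = 0
J = 90 (J = -2*((-36 + 4**(3/2)) - 17) = -2*((-36 + 8) - 17) = -2*(-28 - 17) = -2*(-45) = 90)
V(k, H) = -4 - k
(V(5, d(-5)) - 147)*J = ((-4 - 1*5) - 147)*90 = ((-4 - 5) - 147)*90 = (-9 - 147)*90 = -156*90 = -14040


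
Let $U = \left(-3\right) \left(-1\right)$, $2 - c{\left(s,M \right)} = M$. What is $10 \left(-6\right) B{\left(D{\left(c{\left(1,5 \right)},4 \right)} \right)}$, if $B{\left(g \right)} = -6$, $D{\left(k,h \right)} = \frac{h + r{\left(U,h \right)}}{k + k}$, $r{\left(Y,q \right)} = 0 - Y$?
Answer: $360$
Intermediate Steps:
$c{\left(s,M \right)} = 2 - M$
$U = 3$
$r{\left(Y,q \right)} = - Y$
$D{\left(k,h \right)} = \frac{-3 + h}{2 k}$ ($D{\left(k,h \right)} = \frac{h - 3}{k + k} = \frac{h - 3}{2 k} = \left(-3 + h\right) \frac{1}{2 k} = \frac{-3 + h}{2 k}$)
$10 \left(-6\right) B{\left(D{\left(c{\left(1,5 \right)},4 \right)} \right)} = 10 \left(-6\right) \left(-6\right) = \left(-60\right) \left(-6\right) = 360$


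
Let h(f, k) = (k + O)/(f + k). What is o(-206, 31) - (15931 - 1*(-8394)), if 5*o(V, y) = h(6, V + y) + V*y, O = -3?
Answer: -21633681/845 ≈ -25602.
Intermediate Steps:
h(f, k) = (-3 + k)/(f + k) (h(f, k) = (k - 3)/(f + k) = (-3 + k)/(f + k))
o(V, y) = V*y/5 + (-3 + V + y)/(5*(6 + V + y)) (o(V, y) = ((-3 + (V + y))/(6 + (V + y)) + V*y)/5 = ((-3 + V + y)/(6 + V + y) + V*y)/5 = (V*y + (-3 + V + y)/(6 + V + y))/5 = V*y/5 + (-3 + V + y)/(5*(6 + V + y)))
o(-206, 31) - (15931 - 1*(-8394)) = (-3 - 206 + 31 - 206*31*(6 - 206 + 31))/(5*(6 - 206 + 31)) - (15931 - 1*(-8394)) = (1/5)*(-3 - 206 + 31 - 206*31*(-169))/(-169) - (15931 + 8394) = (1/5)*(-1/169)*(-3 - 206 + 31 + 1079234) - 1*24325 = (1/5)*(-1/169)*1079056 - 24325 = -1079056/845 - 24325 = -21633681/845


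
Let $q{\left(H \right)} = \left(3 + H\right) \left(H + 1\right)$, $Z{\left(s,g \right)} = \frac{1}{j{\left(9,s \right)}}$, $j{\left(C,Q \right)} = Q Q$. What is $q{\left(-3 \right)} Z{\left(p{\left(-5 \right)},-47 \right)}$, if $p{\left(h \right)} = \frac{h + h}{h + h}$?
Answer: $0$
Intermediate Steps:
$p{\left(h \right)} = 1$ ($p{\left(h \right)} = \frac{2 h}{2 h} = 2 h \frac{1}{2 h} = 1$)
$j{\left(C,Q \right)} = Q^{2}$
$Z{\left(s,g \right)} = \frac{1}{s^{2}}$
$q{\left(H \right)} = \left(1 + H\right) \left(3 + H\right)$ ($q{\left(H \right)} = \left(3 + H\right) \left(1 + H\right) = \left(1 + H\right) \left(3 + H\right)$)
$q{\left(-3 \right)} Z{\left(p{\left(-5 \right)},-47 \right)} = \left(3 + \left(-3\right)^{2} + 4 \left(-3\right)\right) 1^{-2} = \left(3 + 9 - 12\right) 1 = 0 \cdot 1 = 0$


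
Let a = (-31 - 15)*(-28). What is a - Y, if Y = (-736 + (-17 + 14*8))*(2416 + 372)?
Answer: 1788396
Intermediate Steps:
Y = -1787108 (Y = (-736 + (-17 + 112))*2788 = (-736 + 95)*2788 = -641*2788 = -1787108)
a = 1288 (a = -46*(-28) = 1288)
a - Y = 1288 - 1*(-1787108) = 1288 + 1787108 = 1788396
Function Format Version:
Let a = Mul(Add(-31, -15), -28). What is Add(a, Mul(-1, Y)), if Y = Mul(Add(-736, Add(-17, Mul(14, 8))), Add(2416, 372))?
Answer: 1788396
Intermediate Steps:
Y = -1787108 (Y = Mul(Add(-736, Add(-17, 112)), 2788) = Mul(Add(-736, 95), 2788) = Mul(-641, 2788) = -1787108)
a = 1288 (a = Mul(-46, -28) = 1288)
Add(a, Mul(-1, Y)) = Add(1288, Mul(-1, -1787108)) = Add(1288, 1787108) = 1788396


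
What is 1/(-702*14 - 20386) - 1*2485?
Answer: -75081791/30214 ≈ -2485.0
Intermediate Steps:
1/(-702*14 - 20386) - 1*2485 = 1/(-9828 - 20386) - 2485 = 1/(-30214) - 2485 = -1/30214 - 2485 = -75081791/30214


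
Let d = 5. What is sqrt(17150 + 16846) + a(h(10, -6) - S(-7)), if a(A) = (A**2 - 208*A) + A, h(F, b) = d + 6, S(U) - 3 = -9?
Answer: -3230 + 2*sqrt(8499) ≈ -3045.6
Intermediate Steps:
S(U) = -6 (S(U) = 3 - 9 = -6)
h(F, b) = 11 (h(F, b) = 5 + 6 = 11)
a(A) = A**2 - 207*A
sqrt(17150 + 16846) + a(h(10, -6) - S(-7)) = sqrt(17150 + 16846) + (11 - 1*(-6))*(-207 + (11 - 1*(-6))) = sqrt(33996) + (11 + 6)*(-207 + (11 + 6)) = 2*sqrt(8499) + 17*(-207 + 17) = 2*sqrt(8499) + 17*(-190) = 2*sqrt(8499) - 3230 = -3230 + 2*sqrt(8499)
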